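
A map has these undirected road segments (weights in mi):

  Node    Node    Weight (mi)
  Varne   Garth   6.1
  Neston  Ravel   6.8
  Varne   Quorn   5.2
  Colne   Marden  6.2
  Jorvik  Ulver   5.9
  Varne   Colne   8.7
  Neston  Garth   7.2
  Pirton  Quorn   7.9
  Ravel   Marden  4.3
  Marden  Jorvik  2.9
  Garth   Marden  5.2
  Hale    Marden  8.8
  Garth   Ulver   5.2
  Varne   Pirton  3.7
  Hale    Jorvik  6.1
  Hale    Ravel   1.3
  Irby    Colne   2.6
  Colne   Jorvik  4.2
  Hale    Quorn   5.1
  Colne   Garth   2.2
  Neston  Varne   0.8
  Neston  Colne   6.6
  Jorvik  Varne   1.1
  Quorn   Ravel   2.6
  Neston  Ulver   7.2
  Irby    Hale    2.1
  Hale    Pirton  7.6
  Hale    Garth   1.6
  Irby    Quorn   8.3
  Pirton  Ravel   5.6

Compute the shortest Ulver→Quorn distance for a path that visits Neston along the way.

13.2 mi

Best Ulver to Neston: Ulver–Neston costing 7.2
Shortest Neston→Quorn: Neston–Varne–Quorn = 6
Total via Neston: 7.2 + 6 = 13.2 mi.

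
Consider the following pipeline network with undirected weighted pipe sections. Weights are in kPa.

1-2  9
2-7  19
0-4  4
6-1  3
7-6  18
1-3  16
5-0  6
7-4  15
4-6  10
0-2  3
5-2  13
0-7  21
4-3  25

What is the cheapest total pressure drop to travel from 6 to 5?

Enumerating some paths:
6 → 1 → 2 → 0 → 5: 3+9+3+6 = 21
6 → 4 → 0 → 5: 10+4+6 = 20
Cheapest is 6 → 4 → 0 → 5 at 20 kPa.

20 kPa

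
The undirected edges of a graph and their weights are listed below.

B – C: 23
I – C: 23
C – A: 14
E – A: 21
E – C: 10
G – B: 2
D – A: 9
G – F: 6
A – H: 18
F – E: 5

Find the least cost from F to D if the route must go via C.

Shortest F→C: F–E–C = 15
Best C to D: C–A–D costing 23
Total via C: 15 + 23 = 38.

38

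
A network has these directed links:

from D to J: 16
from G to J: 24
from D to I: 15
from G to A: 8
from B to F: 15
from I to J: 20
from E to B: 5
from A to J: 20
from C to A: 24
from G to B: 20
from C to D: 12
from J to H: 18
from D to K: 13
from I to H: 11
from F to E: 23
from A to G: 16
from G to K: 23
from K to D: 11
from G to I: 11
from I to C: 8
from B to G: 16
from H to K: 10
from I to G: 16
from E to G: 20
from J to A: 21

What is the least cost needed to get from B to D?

47

Running Dijkstra from B:
B: 0
F: 15  (via B)
G: 16  (via B)
A: 24  (via G)
I: 27  (via G)
C: 35  (via I)
E: 38  (via F)
H: 38  (via I)
K: 39  (via G)
J: 40  (via G)
D: 47  (via C)
Shortest route: B–G–I–C–D = 47.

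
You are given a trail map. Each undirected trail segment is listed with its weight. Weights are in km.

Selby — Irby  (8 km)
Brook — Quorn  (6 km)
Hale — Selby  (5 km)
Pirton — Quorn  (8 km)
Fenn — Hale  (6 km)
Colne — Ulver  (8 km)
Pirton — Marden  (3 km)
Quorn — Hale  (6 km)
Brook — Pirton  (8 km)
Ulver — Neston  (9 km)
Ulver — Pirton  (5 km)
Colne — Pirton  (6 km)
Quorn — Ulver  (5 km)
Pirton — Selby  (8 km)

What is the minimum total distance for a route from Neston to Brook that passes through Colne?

31 km

Shortest Neston→Colne: Neston–Ulver–Colne = 17
Best Colne to Brook: Colne–Pirton–Brook costing 14
Total via Colne: 17 + 14 = 31 km.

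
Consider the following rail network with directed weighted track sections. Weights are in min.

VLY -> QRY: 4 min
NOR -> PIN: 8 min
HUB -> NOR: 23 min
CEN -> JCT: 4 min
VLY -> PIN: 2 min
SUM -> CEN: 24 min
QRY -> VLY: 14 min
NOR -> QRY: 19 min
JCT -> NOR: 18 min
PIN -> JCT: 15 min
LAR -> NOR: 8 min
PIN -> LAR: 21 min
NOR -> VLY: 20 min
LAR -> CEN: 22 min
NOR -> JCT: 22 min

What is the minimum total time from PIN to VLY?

49 min

Candidate routes:
PIN - JCT - NOR - VLY: 15+18+20 = 53
PIN - LAR - NOR - VLY: 21+8+20 = 49
Cheapest is PIN - LAR - NOR - VLY at 49 min.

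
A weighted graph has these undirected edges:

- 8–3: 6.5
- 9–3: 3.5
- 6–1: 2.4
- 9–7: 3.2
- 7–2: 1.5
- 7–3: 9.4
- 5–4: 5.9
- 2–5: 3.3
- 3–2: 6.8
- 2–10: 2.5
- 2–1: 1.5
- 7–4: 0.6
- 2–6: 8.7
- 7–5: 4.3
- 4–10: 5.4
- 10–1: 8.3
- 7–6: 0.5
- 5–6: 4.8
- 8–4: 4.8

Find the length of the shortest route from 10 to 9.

Enumerating some paths:
10 → 2 → 3 → 9: 2.5+6.8+3.5 = 12.8
10 → 2 → 7 → 9: 2.5+1.5+3.2 = 7.2
10 → 4 → 7 → 9: 5.4+0.6+3.2 = 9.2
10 → 2 → 1 → 6 → 7 → 9: 2.5+1.5+2.4+0.5+3.2 = 10.1
Cheapest is 10 → 2 → 7 → 9 at 7.2.

7.2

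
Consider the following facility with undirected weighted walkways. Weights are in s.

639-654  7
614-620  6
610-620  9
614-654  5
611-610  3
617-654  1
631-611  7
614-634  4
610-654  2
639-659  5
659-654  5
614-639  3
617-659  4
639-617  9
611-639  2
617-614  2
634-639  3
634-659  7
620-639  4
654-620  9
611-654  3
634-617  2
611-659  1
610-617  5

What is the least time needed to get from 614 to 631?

Enumerating some paths:
614–639–611–631: 3+2+7 = 12
614–617–659–611–631: 2+4+1+7 = 14
614–617–654–611–631: 2+1+3+7 = 13
Cheapest is 614–639–611–631 at 12 s.

12 s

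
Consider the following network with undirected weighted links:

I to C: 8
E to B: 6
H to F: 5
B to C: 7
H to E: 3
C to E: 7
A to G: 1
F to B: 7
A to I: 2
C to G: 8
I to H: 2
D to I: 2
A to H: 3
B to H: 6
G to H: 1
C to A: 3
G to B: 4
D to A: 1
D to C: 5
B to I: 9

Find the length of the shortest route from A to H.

2

Settle nodes by increasing distance from A:
A: 0
D: 1  (via A)
G: 1  (via A)
H: 2  (via G)
Shortest route: A → G → H = 2.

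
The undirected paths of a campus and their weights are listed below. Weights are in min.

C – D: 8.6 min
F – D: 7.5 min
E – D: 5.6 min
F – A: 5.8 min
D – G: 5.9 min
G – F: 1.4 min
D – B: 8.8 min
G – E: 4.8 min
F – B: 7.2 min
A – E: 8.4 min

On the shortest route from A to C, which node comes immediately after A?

F

Compare a few routes:
A–E–D–C: 8.4+5.6+8.6 = 22.6
A–F–G–D–C: 5.8+1.4+5.9+8.6 = 21.7
A–F–D–C: 5.8+7.5+8.6 = 21.9
The minimum is 21.7 min via A–F–G–D–C.
So from A the first move is to F.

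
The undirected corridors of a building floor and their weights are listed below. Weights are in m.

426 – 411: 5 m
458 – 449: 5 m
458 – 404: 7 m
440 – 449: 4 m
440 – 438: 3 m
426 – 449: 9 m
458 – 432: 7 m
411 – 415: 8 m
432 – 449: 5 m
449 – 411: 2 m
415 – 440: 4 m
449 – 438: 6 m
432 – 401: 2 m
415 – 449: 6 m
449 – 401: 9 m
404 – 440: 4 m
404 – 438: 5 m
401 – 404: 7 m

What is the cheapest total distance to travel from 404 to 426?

15 m

Candidate routes:
404 → 438 → 440 → 449 → 411 → 426: 5+3+4+2+5 = 19
404 → 440 → 449 → 426: 4+4+9 = 17
404 → 440 → 449 → 411 → 426: 4+4+2+5 = 15
404 → 438 → 449 → 411 → 426: 5+6+2+5 = 18
Cheapest is 404 → 440 → 449 → 411 → 426 at 15 m.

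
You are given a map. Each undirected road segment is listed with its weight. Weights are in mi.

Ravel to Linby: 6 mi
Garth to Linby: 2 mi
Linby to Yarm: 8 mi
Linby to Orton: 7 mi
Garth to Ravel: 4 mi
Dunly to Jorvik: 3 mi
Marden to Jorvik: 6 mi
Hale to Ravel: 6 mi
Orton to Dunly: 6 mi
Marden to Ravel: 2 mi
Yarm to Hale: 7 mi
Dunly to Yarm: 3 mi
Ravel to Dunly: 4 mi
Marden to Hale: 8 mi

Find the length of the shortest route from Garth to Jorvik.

11 mi

Settle nodes by increasing distance from Garth:
Garth: 0
Linby: 2  (via Garth)
Ravel: 4  (via Garth)
Marden: 6  (via Ravel)
Dunly: 8  (via Ravel)
Orton: 9  (via Linby)
Yarm: 10  (via Linby)
Hale: 10  (via Ravel)
Jorvik: 11  (via Dunly)
Shortest route: Garth–Ravel–Dunly–Jorvik = 11 mi.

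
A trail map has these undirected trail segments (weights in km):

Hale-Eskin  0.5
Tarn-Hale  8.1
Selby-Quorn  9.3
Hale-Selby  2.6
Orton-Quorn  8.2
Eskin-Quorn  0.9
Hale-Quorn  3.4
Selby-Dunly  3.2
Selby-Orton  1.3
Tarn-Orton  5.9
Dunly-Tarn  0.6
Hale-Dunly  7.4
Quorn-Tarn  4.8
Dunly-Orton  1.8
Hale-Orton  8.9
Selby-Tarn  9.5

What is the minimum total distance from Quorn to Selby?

Candidate routes:
Quorn → Hale → Selby: 3.4+2.6 = 6
Quorn → Tarn → Dunly → Orton → Selby: 4.8+0.6+1.8+1.3 = 8.5
Quorn → Eskin → Hale → Selby: 0.9+0.5+2.6 = 4
Cheapest is Quorn → Eskin → Hale → Selby at 4 km.

4 km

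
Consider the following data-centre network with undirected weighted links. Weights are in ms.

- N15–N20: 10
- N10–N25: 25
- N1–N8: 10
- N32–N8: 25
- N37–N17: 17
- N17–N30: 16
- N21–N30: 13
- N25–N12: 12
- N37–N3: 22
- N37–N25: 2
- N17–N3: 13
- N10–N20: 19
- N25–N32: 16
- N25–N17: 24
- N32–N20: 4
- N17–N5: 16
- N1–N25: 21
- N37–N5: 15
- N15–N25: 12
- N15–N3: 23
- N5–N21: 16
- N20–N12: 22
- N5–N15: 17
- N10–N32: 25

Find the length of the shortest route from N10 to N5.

Compare a few routes:
N10 - N20 - N15 - N5: 19+10+17 = 46
N10 - N20 - N32 - N25 - N37 - N5: 19+4+16+2+15 = 56
N10 - N25 - N37 - N5: 25+2+15 = 42
N10 - N25 - N15 - N5: 25+12+17 = 54
The minimum is 42 ms via N10 - N25 - N37 - N5.

42 ms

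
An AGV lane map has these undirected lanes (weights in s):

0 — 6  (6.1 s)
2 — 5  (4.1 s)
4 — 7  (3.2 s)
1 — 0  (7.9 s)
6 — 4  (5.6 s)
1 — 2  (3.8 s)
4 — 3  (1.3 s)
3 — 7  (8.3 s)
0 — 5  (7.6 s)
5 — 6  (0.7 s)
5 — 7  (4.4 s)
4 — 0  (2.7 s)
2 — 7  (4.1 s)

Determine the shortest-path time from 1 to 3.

Shortest distances from 1:
1: 0
2: 3.8  (via 1)
0: 7.9  (via 1)
5: 7.9  (via 2)
7: 7.9  (via 2)
6: 8.6  (via 5)
4: 10.6  (via 0)
3: 11.9  (via 4)
Shortest route: 1 → 0 → 4 → 3 = 11.9 s.

11.9 s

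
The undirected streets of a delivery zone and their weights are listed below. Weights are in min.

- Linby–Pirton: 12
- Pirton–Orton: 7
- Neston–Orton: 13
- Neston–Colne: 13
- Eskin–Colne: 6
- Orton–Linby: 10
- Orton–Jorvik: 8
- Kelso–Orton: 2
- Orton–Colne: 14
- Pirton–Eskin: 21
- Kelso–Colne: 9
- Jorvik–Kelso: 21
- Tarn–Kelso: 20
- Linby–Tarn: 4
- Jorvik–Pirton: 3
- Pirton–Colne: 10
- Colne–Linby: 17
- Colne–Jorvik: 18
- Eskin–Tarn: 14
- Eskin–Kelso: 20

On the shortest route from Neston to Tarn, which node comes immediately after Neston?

Orton

Enumerating some paths:
Neston → Colne → Linby → Tarn: 13+17+4 = 34
Neston → Colne → Eskin → Tarn: 13+6+14 = 33
Neston → Orton → Kelso → Tarn: 13+2+20 = 35
Neston → Orton → Linby → Tarn: 13+10+4 = 27
The minimum is 27 min via Neston → Orton → Linby → Tarn.
So from Neston the first move is to Orton.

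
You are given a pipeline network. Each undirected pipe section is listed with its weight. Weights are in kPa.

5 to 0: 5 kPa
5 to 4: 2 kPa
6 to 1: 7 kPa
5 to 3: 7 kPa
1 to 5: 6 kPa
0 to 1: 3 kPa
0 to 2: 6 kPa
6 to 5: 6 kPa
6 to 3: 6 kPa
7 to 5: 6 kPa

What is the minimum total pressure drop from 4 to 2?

13 kPa

Compare a few routes:
4 - 5 - 0 - 2: 2+5+6 = 13
4 - 5 - 6 - 1 - 0 - 2: 2+6+7+3+6 = 24
4 - 5 - 1 - 0 - 2: 2+6+3+6 = 17
The minimum is 13 kPa via 4 - 5 - 0 - 2.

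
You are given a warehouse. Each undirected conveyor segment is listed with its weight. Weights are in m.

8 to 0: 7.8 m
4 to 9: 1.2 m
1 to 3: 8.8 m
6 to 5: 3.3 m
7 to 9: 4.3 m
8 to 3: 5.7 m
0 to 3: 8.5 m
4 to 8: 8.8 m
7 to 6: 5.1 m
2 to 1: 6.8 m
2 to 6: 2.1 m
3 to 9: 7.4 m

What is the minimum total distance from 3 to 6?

Compare a few routes:
3 → 1 → 2 → 6: 8.8+6.8+2.1 = 17.7
3 → 0 → 8 → 4 → 9 → 7 → 6: 8.5+7.8+8.8+1.2+4.3+5.1 = 35.7
3 → 9 → 7 → 6: 7.4+4.3+5.1 = 16.8
3 → 8 → 4 → 9 → 7 → 6: 5.7+8.8+1.2+4.3+5.1 = 25.1
Cheapest is 3 → 9 → 7 → 6 at 16.8 m.

16.8 m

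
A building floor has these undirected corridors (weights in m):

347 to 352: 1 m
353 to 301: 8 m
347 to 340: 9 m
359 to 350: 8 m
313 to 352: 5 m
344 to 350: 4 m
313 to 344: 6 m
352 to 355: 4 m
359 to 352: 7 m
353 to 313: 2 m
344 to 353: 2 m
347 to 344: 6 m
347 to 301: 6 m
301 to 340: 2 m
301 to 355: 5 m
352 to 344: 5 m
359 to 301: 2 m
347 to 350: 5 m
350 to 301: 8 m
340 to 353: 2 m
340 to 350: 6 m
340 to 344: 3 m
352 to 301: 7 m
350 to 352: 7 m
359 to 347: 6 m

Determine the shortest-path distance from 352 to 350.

6 m

Settle nodes by increasing distance from 352:
352: 0
347: 1  (via 352)
355: 4  (via 352)
344: 5  (via 352)
313: 5  (via 352)
350: 6  (via 347)
Shortest route: 352–347–350 = 6 m.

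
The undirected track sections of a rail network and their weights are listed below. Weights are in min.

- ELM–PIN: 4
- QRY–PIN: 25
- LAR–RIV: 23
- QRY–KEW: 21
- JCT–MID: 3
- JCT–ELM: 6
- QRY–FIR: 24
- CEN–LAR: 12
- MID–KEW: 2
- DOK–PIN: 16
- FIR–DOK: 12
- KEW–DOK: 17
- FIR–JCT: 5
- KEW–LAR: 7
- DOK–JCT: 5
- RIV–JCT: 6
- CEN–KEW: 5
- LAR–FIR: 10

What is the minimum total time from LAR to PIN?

Running Dijkstra from LAR:
LAR: 0
KEW: 7  (via LAR)
MID: 9  (via KEW)
FIR: 10  (via LAR)
JCT: 12  (via MID)
CEN: 12  (via LAR)
DOK: 17  (via JCT)
RIV: 18  (via JCT)
ELM: 18  (via JCT)
PIN: 22  (via ELM)
Shortest route: LAR–KEW–MID–JCT–ELM–PIN = 22 min.

22 min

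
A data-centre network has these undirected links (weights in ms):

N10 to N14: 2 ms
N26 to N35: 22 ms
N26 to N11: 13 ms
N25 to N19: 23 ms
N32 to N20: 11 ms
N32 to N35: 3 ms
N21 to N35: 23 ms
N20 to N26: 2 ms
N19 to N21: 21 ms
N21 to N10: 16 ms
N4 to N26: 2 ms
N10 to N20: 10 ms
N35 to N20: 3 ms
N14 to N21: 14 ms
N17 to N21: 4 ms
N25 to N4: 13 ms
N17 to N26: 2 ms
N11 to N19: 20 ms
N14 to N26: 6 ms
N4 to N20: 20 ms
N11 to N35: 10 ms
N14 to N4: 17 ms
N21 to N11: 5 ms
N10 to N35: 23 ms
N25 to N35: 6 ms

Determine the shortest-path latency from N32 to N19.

Compare a few routes:
N32–N35–N25–N19: 3+6+23 = 32
N32–N35–N11–N19: 3+10+20 = 33
N32–N35–N20–N26–N17–N21–N19: 3+3+2+2+4+21 = 35
The minimum is 32 ms via N32–N35–N25–N19.

32 ms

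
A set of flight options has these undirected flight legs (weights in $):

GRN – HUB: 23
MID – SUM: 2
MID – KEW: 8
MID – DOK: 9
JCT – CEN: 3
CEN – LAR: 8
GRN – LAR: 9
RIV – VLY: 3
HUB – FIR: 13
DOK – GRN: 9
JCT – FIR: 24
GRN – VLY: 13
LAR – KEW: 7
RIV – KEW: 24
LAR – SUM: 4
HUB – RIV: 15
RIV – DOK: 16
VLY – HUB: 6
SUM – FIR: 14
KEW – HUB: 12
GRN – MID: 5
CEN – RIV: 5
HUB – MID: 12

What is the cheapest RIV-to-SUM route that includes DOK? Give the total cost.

$27

Best RIV to DOK: RIV → DOK costing 16
Shortest DOK→SUM: DOK → MID → SUM = 11
Total via DOK: 16 + 11 = $27.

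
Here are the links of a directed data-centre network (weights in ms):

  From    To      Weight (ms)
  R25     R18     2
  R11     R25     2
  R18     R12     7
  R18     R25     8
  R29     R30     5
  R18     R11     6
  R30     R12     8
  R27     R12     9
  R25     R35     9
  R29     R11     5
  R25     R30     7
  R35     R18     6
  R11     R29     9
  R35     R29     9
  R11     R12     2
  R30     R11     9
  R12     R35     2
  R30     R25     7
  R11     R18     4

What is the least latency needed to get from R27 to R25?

Compare a few routes:
R27 → R12 → R35 → R18 → R25: 9+2+6+8 = 25
R27 → R12 → R35 → R29 → R30 → R11 → R25: 9+2+9+5+9+2 = 36
R27 → R12 → R35 → R29 → R30 → R25: 9+2+9+5+7 = 32
R27 → R12 → R35 → R29 → R11 → R25: 9+2+9+5+2 = 27
The minimum is 25 ms via R27 → R12 → R35 → R18 → R25.

25 ms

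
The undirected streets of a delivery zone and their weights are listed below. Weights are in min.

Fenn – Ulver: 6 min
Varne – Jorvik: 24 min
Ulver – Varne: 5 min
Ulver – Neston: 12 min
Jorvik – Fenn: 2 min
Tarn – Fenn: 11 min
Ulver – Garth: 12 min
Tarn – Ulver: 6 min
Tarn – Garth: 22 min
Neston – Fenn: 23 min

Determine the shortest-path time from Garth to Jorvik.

20 min

Settle nodes by increasing distance from Garth:
Garth: 0
Ulver: 12  (via Garth)
Varne: 17  (via Ulver)
Fenn: 18  (via Ulver)
Tarn: 18  (via Ulver)
Jorvik: 20  (via Fenn)
Shortest route: Garth–Ulver–Fenn–Jorvik = 20 min.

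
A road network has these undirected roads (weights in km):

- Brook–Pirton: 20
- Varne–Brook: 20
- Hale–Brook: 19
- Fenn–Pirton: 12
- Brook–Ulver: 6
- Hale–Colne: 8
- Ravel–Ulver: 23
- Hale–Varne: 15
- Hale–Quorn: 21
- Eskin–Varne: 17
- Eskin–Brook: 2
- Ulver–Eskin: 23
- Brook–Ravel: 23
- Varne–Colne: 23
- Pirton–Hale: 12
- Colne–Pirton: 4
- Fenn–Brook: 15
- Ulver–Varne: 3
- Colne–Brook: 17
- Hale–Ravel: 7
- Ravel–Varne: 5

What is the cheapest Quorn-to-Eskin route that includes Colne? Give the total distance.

48 km

Best Quorn to Colne: Quorn → Hale → Colne costing 29
Best Colne to Eskin: Colne → Brook → Eskin costing 19
Total via Colne: 29 + 19 = 48 km.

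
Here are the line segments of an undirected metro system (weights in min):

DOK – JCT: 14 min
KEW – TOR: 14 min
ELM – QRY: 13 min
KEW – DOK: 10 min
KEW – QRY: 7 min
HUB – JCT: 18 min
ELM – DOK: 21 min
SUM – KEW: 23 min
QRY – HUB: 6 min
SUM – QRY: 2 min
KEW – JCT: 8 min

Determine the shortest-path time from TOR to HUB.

27 min

Candidate routes:
TOR → KEW → JCT → HUB: 14+8+18 = 40
TOR → KEW → QRY → HUB: 14+7+6 = 27
Cheapest is TOR → KEW → QRY → HUB at 27 min.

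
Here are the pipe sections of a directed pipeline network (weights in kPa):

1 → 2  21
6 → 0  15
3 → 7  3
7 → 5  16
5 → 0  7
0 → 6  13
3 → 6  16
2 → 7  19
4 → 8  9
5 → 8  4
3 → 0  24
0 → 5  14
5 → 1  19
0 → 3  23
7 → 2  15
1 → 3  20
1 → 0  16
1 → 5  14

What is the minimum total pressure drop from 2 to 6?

Enumerating some paths:
2 - 7 - 5 - 0 - 3 - 6: 19+16+7+23+16 = 81
2 - 7 - 5 - 0 - 6: 19+16+7+13 = 55
The minimum is 55 kPa via 2 - 7 - 5 - 0 - 6.

55 kPa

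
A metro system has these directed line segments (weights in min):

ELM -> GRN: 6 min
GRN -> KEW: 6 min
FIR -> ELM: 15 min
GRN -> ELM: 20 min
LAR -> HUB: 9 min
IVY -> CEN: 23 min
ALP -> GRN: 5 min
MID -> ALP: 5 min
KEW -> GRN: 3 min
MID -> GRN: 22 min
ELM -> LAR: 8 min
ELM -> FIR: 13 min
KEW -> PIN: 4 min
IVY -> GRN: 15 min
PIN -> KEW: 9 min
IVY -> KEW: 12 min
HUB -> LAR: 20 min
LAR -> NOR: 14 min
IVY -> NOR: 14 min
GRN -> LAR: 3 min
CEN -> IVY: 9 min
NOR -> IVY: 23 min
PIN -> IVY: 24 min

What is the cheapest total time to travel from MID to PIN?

20 min

Running Dijkstra from MID:
MID: 0
ALP: 5  (via MID)
GRN: 10  (via ALP)
LAR: 13  (via GRN)
KEW: 16  (via GRN)
PIN: 20  (via KEW)
Shortest route: MID–ALP–GRN–KEW–PIN = 20 min.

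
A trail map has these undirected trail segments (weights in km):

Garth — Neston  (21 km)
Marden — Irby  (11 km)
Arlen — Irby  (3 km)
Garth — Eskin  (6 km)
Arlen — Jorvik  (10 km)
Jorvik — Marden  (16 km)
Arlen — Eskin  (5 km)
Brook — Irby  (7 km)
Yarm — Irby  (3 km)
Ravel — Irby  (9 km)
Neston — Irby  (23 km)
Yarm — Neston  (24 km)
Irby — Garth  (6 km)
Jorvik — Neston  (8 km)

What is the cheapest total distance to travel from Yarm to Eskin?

11 km

Shortest distances from Yarm:
Yarm: 0
Irby: 3  (via Yarm)
Arlen: 6  (via Irby)
Garth: 9  (via Irby)
Brook: 10  (via Irby)
Eskin: 11  (via Arlen)
Shortest route: Yarm–Irby–Arlen–Eskin = 11 km.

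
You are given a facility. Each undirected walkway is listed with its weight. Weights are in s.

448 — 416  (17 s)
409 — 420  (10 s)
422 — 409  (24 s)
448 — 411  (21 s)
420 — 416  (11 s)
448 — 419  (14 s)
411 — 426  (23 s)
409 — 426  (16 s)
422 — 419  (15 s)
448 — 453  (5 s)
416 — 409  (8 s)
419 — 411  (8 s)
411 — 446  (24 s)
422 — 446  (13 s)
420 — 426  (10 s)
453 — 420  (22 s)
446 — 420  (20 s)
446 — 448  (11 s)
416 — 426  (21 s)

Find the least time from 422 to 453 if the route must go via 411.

Shortest 422→411: 422–419–411 = 23
Best 411 to 453: 411–448–453 costing 26
Total via 411: 23 + 26 = 49 s.

49 s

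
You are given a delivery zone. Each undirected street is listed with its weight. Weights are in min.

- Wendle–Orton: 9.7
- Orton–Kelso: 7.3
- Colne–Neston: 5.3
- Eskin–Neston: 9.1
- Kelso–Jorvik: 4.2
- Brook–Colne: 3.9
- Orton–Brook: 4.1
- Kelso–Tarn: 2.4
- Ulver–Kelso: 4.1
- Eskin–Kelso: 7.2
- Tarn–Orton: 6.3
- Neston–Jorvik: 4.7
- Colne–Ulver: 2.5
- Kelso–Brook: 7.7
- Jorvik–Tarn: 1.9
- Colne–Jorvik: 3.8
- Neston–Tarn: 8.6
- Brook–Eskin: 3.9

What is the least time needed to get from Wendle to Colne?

Enumerating some paths:
Wendle–Orton–Brook–Colne: 9.7+4.1+3.9 = 17.7
Wendle–Orton–Kelso–Ulver–Colne: 9.7+7.3+4.1+2.5 = 23.6
Wendle–Orton–Tarn–Jorvik–Colne: 9.7+6.3+1.9+3.8 = 21.7
Cheapest is Wendle–Orton–Brook–Colne at 17.7 min.

17.7 min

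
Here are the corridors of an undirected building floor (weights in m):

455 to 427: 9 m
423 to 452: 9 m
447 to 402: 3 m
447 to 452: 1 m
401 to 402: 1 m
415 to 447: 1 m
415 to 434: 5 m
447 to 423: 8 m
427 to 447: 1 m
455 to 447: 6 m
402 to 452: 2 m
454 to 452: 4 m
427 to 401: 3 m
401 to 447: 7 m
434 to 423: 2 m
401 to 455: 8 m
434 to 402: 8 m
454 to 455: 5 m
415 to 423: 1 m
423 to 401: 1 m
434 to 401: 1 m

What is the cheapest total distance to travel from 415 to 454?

6 m

Candidate routes:
415–423–401–402–452–454: 1+1+1+2+4 = 9
415–447–452–454: 1+1+4 = 6
The minimum is 6 m via 415–447–452–454.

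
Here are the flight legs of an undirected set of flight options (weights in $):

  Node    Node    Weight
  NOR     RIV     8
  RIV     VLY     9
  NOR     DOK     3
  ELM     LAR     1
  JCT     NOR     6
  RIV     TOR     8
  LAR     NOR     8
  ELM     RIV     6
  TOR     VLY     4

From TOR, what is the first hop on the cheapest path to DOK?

Enumerating some paths:
TOR → VLY → RIV → NOR → DOK: 4+9+8+3 = 24
TOR → RIV → NOR → DOK: 8+8+3 = 19
TOR → RIV → ELM → LAR → NOR → DOK: 8+6+1+8+3 = 26
The minimum is $19 via TOR → RIV → NOR → DOK.
So from TOR the first move is to RIV.

RIV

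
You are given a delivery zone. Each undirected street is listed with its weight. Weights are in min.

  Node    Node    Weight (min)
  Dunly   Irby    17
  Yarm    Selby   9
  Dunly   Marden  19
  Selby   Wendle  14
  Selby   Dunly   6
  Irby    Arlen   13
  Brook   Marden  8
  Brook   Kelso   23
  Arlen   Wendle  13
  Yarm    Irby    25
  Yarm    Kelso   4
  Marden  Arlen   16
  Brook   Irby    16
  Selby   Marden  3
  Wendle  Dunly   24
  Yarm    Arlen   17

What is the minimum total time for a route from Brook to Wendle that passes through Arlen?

Best Brook to Arlen: Brook → Marden → Arlen costing 24
Best Arlen to Wendle: Arlen → Wendle costing 13
Total via Arlen: 24 + 13 = 37 min.

37 min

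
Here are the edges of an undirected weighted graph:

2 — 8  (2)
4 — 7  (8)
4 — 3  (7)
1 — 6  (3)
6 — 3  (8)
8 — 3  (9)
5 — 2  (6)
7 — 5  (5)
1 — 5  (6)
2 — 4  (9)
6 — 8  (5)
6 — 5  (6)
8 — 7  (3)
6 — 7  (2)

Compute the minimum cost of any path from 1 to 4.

Candidate routes:
1 - 6 - 8 - 7 - 4: 3+5+3+8 = 19
1 - 6 - 3 - 4: 3+8+7 = 18
1 - 6 - 7 - 8 - 2 - 4: 3+2+3+2+9 = 19
1 - 6 - 7 - 4: 3+2+8 = 13
Cheapest is 1 - 6 - 7 - 4 at 13.

13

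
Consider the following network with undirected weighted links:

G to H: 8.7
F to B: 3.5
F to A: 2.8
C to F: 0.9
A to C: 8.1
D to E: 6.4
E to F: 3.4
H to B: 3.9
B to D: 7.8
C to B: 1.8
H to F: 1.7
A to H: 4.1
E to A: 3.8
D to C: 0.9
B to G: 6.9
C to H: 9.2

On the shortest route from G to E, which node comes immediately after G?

Compare a few routes:
G - B - C - F - E: 6.9+1.8+0.9+3.4 = 13
G - B - F - E: 6.9+3.5+3.4 = 13.8
Cheapest is G - B - C - F - E at 13.
So from G the first move is to B.

B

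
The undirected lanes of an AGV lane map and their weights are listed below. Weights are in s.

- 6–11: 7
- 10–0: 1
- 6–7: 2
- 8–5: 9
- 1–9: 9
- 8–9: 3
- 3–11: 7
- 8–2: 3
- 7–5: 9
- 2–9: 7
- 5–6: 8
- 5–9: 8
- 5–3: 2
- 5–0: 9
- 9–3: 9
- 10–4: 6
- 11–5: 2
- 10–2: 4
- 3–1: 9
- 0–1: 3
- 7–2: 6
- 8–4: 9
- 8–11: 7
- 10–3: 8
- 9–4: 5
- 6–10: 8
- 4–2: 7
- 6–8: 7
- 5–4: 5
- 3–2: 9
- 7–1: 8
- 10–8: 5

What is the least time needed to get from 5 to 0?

9 s

Candidate routes:
5 - 3 - 10 - 0: 2+8+1 = 11
5 - 4 - 10 - 0: 5+6+1 = 12
5 - 0: 9 = 9
5 - 3 - 1 - 0: 2+9+3 = 14
Cheapest is 5 - 0 at 9 s.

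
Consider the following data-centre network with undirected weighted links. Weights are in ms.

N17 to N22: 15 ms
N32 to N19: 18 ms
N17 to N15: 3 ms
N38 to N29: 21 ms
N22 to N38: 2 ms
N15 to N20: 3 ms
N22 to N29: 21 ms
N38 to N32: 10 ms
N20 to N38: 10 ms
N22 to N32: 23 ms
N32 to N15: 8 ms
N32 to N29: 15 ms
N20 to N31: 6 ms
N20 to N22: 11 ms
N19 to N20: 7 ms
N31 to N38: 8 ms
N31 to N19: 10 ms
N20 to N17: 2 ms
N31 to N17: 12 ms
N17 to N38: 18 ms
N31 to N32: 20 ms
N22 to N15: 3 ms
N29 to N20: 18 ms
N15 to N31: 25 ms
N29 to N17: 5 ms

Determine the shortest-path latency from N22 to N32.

11 ms

Shortest distances from N22:
N22: 0
N38: 2  (via N22)
N15: 3  (via N22)
N20: 6  (via N15)
N17: 6  (via N15)
N31: 10  (via N38)
N29: 11  (via N17)
N32: 11  (via N15)
Shortest route: N22 → N15 → N32 = 11 ms.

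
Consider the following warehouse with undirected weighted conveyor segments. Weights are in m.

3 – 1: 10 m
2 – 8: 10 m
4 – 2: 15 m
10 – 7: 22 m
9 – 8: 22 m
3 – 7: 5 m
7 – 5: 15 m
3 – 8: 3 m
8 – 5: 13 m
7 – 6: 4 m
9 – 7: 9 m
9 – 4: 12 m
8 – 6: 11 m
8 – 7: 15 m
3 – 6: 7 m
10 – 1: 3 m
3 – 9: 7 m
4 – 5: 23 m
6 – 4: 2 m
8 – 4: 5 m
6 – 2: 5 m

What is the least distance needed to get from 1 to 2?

22 m

Compare a few routes:
1–3–6–2: 10+7+5 = 22
1–3–7–6–2: 10+5+4+5 = 24
1–3–8–2: 10+3+10 = 23
1–3–8–4–6–2: 10+3+5+2+5 = 25
The minimum is 22 m via 1–3–6–2.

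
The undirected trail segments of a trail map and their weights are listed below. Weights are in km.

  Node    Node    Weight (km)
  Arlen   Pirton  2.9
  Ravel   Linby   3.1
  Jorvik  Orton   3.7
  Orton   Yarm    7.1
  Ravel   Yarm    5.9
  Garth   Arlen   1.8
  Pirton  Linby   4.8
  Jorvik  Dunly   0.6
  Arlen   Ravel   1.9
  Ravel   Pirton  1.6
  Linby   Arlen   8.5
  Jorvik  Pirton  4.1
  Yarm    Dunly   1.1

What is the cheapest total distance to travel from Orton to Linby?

Shortest distances from Orton:
Orton: 0
Jorvik: 3.7  (via Orton)
Dunly: 4.3  (via Jorvik)
Yarm: 5.4  (via Dunly)
Pirton: 7.8  (via Jorvik)
Ravel: 9.4  (via Pirton)
Arlen: 10.7  (via Pirton)
Linby: 12.5  (via Ravel)
Shortest route: Orton → Jorvik → Pirton → Ravel → Linby = 12.5 km.

12.5 km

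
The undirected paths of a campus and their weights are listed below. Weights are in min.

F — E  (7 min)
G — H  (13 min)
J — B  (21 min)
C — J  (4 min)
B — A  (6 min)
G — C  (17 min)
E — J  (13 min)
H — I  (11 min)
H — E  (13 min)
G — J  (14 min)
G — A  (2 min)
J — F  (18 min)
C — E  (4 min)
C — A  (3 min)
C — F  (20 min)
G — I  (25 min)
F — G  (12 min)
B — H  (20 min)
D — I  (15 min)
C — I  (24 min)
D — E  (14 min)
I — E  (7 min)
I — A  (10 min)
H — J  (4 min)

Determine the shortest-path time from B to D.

27 min

Candidate routes:
B - A - I - D: 6+10+15 = 31
B - A - C - E - D: 6+3+4+14 = 27
Cheapest is B - A - C - E - D at 27 min.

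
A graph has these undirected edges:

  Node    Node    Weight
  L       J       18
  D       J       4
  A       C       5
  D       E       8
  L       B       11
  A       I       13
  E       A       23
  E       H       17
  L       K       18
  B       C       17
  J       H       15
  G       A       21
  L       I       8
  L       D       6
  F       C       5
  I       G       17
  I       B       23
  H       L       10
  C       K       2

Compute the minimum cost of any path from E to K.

Settle nodes by increasing distance from E:
E: 0
D: 8  (via E)
J: 12  (via D)
L: 14  (via D)
H: 17  (via E)
I: 22  (via L)
A: 23  (via E)
B: 25  (via L)
C: 28  (via A)
K: 30  (via C)
Shortest route: E–A–C–K = 30.

30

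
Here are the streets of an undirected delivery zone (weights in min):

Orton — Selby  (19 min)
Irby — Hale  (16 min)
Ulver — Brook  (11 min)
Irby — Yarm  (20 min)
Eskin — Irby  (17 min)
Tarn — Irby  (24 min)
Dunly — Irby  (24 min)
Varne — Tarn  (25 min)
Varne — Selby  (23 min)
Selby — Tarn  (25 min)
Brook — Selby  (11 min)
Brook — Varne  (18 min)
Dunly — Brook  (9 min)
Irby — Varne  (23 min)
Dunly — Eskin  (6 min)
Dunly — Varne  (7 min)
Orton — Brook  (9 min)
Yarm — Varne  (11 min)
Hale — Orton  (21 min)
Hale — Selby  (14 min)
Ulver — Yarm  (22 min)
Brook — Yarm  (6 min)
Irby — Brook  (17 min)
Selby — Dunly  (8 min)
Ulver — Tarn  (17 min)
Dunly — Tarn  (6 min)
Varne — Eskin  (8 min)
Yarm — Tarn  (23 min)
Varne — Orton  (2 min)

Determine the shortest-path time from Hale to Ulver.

36 min

Compare a few routes:
Hale–Selby–Brook–Ulver: 14+11+11 = 36
Hale–Selby–Dunly–Brook–Ulver: 14+8+9+11 = 42
Hale–Orton–Brook–Ulver: 21+9+11 = 41
Cheapest is Hale–Selby–Brook–Ulver at 36 min.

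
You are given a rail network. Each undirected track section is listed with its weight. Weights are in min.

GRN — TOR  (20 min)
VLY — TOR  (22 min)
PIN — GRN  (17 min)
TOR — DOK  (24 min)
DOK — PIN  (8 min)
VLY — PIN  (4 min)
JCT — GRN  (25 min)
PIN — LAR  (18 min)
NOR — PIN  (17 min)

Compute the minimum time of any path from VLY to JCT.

46 min

Enumerating some paths:
VLY → TOR → DOK → PIN → GRN → JCT: 22+24+8+17+25 = 96
VLY → TOR → GRN → JCT: 22+20+25 = 67
VLY → PIN → GRN → JCT: 4+17+25 = 46
VLY → PIN → DOK → TOR → GRN → JCT: 4+8+24+20+25 = 81
Cheapest is VLY → PIN → GRN → JCT at 46 min.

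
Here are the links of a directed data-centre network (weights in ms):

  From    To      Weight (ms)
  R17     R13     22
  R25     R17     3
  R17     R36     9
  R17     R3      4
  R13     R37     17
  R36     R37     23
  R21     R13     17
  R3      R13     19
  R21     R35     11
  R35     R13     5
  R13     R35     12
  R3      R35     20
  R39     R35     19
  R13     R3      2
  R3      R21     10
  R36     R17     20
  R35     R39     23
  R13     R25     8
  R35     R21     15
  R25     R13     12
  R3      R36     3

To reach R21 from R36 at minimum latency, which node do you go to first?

R17

Compare a few routes:
R36 - R17 - R13 - R3 - R21: 20+22+2+10 = 54
R36 - R17 - R3 - R21: 20+4+10 = 34
The minimum is 34 ms via R36 - R17 - R3 - R21.
So from R36 the first move is to R17.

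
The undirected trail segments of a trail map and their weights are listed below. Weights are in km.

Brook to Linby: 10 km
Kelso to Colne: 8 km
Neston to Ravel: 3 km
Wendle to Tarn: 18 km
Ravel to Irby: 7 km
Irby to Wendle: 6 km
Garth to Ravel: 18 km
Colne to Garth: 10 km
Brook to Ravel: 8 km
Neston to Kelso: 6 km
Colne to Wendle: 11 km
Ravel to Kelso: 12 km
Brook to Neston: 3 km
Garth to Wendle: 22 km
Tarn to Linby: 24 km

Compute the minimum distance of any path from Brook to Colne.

Compare a few routes:
Brook → Ravel → Neston → Kelso → Colne: 8+3+6+8 = 25
Brook → Ravel → Kelso → Colne: 8+12+8 = 28
Brook → Neston → Kelso → Colne: 3+6+8 = 17
Brook → Neston → Ravel → Kelso → Colne: 3+3+12+8 = 26
Cheapest is Brook → Neston → Kelso → Colne at 17 km.

17 km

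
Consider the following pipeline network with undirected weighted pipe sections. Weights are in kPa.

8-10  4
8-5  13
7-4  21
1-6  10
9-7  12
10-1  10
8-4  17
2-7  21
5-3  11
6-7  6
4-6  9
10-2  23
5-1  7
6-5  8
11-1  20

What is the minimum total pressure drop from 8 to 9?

39 kPa

Candidate routes:
8 → 10 → 1 → 6 → 7 → 9: 4+10+10+6+12 = 42
8 → 5 → 6 → 7 → 9: 13+8+6+12 = 39
Cheapest is 8 → 5 → 6 → 7 → 9 at 39 kPa.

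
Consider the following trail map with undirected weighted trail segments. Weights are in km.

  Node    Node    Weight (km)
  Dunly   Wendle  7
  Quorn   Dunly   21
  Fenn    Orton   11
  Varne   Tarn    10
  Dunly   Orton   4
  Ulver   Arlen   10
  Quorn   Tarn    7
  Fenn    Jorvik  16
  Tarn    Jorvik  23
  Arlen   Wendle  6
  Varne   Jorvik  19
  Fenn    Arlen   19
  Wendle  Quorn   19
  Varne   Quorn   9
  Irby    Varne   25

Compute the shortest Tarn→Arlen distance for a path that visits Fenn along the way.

58 km

Best Tarn to Fenn: Tarn–Jorvik–Fenn costing 39
Best Fenn to Arlen: Fenn–Arlen costing 19
Total via Fenn: 39 + 19 = 58 km.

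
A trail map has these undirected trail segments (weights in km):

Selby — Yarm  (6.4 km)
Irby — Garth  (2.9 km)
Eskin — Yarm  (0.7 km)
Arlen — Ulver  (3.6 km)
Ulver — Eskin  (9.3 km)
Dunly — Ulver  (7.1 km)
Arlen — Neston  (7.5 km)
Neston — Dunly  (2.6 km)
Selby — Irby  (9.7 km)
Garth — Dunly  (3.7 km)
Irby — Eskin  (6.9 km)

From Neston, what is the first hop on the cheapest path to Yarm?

Dunly

Candidate routes:
Neston–Dunly–Ulver–Eskin–Yarm: 2.6+7.1+9.3+0.7 = 19.7
Neston–Dunly–Garth–Irby–Eskin–Yarm: 2.6+3.7+2.9+6.9+0.7 = 16.8
The minimum is 16.8 km via Neston–Dunly–Garth–Irby–Eskin–Yarm.
So from Neston the first move is to Dunly.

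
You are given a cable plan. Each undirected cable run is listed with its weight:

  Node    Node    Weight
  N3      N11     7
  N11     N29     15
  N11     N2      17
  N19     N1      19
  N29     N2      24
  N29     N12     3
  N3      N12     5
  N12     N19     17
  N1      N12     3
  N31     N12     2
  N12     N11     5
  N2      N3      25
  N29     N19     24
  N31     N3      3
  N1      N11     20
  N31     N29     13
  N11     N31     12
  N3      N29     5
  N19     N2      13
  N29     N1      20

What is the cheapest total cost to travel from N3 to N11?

7

Running Dijkstra from N3:
N3: 0
N31: 3  (via N3)
N29: 5  (via N3)
N12: 5  (via N3)
N11: 7  (via N3)
Shortest route: N3–N11 = 7.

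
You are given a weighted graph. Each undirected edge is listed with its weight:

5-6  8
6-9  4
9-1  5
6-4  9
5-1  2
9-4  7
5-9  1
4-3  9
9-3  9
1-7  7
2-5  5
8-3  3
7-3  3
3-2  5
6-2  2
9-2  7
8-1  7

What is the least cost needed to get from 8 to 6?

10

Settle nodes by increasing distance from 8:
8: 0
3: 3  (via 8)
7: 6  (via 3)
1: 7  (via 8)
2: 8  (via 3)
5: 9  (via 1)
6: 10  (via 2)
Shortest route: 8 → 3 → 2 → 6 = 10.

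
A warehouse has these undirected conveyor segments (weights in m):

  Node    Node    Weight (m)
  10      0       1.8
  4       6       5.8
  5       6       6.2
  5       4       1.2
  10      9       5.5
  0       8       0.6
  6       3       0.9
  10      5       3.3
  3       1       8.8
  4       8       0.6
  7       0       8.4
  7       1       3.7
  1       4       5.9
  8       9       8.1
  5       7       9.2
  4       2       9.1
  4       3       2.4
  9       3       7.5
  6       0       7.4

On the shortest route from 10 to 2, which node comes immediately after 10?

0

Candidate routes:
10–5–4–2: 3.3+1.2+9.1 = 13.6
10–0–8–4–2: 1.8+0.6+0.6+9.1 = 12.1
10–0–6–3–4–2: 1.8+7.4+0.9+2.4+9.1 = 21.6
Cheapest is 10–0–8–4–2 at 12.1 m.
So from 10 the first move is to 0.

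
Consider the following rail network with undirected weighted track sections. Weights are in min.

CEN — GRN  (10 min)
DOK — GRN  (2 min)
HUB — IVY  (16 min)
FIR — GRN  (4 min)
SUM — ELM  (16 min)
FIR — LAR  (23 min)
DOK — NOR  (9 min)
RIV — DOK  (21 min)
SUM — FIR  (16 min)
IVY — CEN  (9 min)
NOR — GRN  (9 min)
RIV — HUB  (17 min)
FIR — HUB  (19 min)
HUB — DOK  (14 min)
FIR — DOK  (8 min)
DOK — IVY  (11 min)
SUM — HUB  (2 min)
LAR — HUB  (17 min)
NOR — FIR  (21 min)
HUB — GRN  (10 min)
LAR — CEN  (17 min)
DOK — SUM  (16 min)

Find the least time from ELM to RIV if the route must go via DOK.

51 min

Shortest ELM→DOK: ELM–SUM–HUB–GRN–DOK = 30
Best DOK to RIV: DOK–RIV costing 21
Total via DOK: 30 + 21 = 51 min.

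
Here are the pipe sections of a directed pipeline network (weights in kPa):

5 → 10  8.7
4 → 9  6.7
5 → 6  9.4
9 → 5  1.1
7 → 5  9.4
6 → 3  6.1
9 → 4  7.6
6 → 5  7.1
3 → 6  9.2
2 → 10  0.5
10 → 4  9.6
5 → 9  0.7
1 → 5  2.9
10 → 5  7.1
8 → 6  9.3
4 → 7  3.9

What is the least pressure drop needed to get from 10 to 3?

Enumerating some paths:
10 → 5 → 6 → 3: 7.1+9.4+6.1 = 22.6
10 → 4 → 7 → 5 → 6 → 3: 9.6+3.9+9.4+9.4+6.1 = 38.4
10 → 4 → 9 → 5 → 6 → 3: 9.6+6.7+1.1+9.4+6.1 = 32.9
The minimum is 22.6 kPa via 10 → 5 → 6 → 3.

22.6 kPa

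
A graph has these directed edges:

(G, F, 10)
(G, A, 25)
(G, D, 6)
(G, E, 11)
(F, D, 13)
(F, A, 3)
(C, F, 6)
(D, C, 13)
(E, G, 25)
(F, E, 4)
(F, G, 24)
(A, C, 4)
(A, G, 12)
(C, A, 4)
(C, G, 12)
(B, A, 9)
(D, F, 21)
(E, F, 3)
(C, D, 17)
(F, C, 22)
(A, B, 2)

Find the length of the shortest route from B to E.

23

Shortest distances from B:
B: 0
A: 9  (via B)
C: 13  (via A)
F: 19  (via C)
G: 21  (via A)
E: 23  (via F)
Shortest route: B–A–C–F–E = 23.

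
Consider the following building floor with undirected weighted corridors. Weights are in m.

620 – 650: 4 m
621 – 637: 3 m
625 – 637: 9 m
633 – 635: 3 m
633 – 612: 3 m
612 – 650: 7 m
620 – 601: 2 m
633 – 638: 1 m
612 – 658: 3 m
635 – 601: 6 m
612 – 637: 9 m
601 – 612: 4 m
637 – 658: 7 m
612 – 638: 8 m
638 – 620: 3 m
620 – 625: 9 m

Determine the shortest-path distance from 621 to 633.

15 m

Enumerating some paths:
621 - 637 - 612 - 633: 3+9+3 = 15
621 - 637 - 658 - 612 - 638 - 633: 3+7+3+8+1 = 22
621 - 637 - 612 - 638 - 633: 3+9+8+1 = 21
621 - 637 - 658 - 612 - 633: 3+7+3+3 = 16
The minimum is 15 m via 621 - 637 - 612 - 633.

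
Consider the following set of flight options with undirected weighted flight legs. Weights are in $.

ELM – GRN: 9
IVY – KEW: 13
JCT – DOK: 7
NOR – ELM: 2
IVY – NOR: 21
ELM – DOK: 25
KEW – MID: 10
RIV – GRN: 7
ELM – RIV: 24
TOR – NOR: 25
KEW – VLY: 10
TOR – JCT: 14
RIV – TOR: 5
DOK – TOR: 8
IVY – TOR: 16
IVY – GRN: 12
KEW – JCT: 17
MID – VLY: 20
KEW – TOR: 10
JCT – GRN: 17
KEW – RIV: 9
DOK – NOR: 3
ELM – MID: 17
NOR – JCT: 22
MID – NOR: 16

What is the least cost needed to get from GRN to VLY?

$26

Enumerating some paths:
GRN–RIV–TOR–KEW–VLY: 7+5+10+10 = 32
GRN–RIV–KEW–VLY: 7+9+10 = 26
Cheapest is GRN–RIV–KEW–VLY at $26.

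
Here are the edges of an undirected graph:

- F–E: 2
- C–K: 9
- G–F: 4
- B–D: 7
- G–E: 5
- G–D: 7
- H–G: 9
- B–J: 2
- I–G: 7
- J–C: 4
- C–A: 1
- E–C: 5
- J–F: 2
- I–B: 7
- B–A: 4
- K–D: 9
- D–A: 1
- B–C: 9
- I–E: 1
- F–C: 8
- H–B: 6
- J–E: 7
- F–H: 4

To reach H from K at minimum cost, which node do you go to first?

Enumerating some paths:
K - D - A - B - H: 9+1+4+6 = 20
K - C - A - B - H: 9+1+4+6 = 20
K - C - E - F - H: 9+5+2+4 = 20
K - C - J - F - H: 9+4+2+4 = 19
The minimum is 19 via K - C - J - F - H.
So from K the first move is to C.

C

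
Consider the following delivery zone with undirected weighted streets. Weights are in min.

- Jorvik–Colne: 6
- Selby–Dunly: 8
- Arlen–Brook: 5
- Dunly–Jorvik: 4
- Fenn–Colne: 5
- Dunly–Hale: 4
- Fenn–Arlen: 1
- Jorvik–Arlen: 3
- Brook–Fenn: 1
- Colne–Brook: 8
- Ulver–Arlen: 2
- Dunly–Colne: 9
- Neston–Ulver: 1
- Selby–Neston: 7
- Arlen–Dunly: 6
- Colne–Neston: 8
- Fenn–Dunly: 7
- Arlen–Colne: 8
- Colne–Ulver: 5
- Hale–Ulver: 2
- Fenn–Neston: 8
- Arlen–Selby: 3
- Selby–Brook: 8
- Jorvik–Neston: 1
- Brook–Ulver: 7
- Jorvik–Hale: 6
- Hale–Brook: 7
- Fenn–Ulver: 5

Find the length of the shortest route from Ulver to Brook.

Shortest distances from Ulver:
Ulver: 0
Neston: 1  (via Ulver)
Hale: 2  (via Ulver)
Jorvik: 2  (via Neston)
Arlen: 2  (via Ulver)
Fenn: 3  (via Arlen)
Brook: 4  (via Fenn)
Shortest route: Ulver → Arlen → Fenn → Brook = 4 min.

4 min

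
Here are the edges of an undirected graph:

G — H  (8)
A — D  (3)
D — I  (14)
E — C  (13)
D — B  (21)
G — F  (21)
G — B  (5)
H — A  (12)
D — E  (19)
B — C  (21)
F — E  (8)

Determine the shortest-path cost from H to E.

34

Compare a few routes:
H–G–F–E: 8+21+8 = 37
H–G–B–C–E: 8+5+21+13 = 47
H–A–D–E: 12+3+19 = 34
The minimum is 34 via H–A–D–E.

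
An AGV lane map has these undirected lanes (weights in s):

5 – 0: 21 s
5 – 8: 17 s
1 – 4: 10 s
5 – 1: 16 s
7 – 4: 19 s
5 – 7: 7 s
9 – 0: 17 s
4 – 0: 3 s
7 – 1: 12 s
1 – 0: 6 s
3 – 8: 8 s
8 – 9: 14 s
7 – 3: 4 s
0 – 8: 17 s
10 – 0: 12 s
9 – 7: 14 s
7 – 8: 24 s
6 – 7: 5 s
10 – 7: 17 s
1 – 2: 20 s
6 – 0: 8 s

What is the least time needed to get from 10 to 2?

Candidate routes:
10 → 0 → 4 → 1 → 2: 12+3+10+20 = 45
10 → 7 → 1 → 2: 17+12+20 = 49
10 → 0 → 1 → 2: 12+6+20 = 38
10 → 7 → 6 → 0 → 1 → 2: 17+5+8+6+20 = 56
Cheapest is 10 → 0 → 1 → 2 at 38 s.

38 s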